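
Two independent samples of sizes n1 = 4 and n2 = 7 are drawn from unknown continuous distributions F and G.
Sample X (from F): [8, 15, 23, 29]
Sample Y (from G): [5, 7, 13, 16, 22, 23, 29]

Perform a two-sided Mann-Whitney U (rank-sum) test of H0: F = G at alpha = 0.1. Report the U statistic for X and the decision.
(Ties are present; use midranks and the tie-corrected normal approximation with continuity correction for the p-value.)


Step 1: Combine and sort all 11 observations; assign midranks.
sorted (value, group): (5,Y), (7,Y), (8,X), (13,Y), (15,X), (16,Y), (22,Y), (23,X), (23,Y), (29,X), (29,Y)
ranks: 5->1, 7->2, 8->3, 13->4, 15->5, 16->6, 22->7, 23->8.5, 23->8.5, 29->10.5, 29->10.5
Step 2: Rank sum for X: R1 = 3 + 5 + 8.5 + 10.5 = 27.
Step 3: U_X = R1 - n1(n1+1)/2 = 27 - 4*5/2 = 27 - 10 = 17.
       U_Y = n1*n2 - U_X = 28 - 17 = 11.
Step 4: Ties are present, so use the tie-corrected normal approximation (with continuity correction) for the p-value.
Step 5: p-value = 0.635059; compare to alpha = 0.1. fail to reject H0.

U_X = 17, p = 0.635059, fail to reject H0 at alpha = 0.1.


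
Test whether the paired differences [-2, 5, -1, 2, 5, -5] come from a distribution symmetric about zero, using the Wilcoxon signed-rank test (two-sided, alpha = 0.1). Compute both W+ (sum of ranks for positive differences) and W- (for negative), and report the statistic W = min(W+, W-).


Step 1: Drop any zero differences (none here) and take |d_i|.
|d| = [2, 5, 1, 2, 5, 5]
Step 2: Midrank |d_i| (ties get averaged ranks).
ranks: |2|->2.5, |5|->5, |1|->1, |2|->2.5, |5|->5, |5|->5
Step 3: Attach original signs; sum ranks with positive sign and with negative sign.
W+ = 5 + 2.5 + 5 = 12.5
W- = 2.5 + 1 + 5 = 8.5
(Check: W+ + W- = 21 should equal n(n+1)/2 = 21.)
Step 4: Test statistic W = min(W+, W-) = 8.5.
Step 5: Ties in |d|, so use the tie-corrected normal approximation.
        E[W] = n(n+1)/4 = 6*7/4 = 10.5.
        Tie groups: |d|=2 (t=2), |d|=5 (t=3); sum(t^3 - t) = 30.
        Var[W] = n(n+1)(2n+1)/24 - sum(t^3-t)/48 = 546/24 - 30/48 = 22.125.
        z = (W - E[W]) / sqrt(Var[W]) = (8.5 - 10.5) / 4.7037 = -0.4252.
        Two-sided p = 2*Phi(z) = 0.670694.
Step 6: alpha = 0.1. fail to reject H0.

W+ = 12.5, W- = 8.5, W = min = 8.5, p = 0.670694, fail to reject H0.


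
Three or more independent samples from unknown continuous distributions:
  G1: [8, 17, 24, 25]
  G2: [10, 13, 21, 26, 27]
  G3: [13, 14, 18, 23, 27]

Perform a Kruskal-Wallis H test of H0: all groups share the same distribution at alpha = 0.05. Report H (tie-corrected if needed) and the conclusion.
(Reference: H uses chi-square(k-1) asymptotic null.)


Step 1: Combine all N = 14 observations and assign midranks.
sorted (value, group, rank): (8,G1,1), (10,G2,2), (13,G2,3.5), (13,G3,3.5), (14,G3,5), (17,G1,6), (18,G3,7), (21,G2,8), (23,G3,9), (24,G1,10), (25,G1,11), (26,G2,12), (27,G2,13.5), (27,G3,13.5)
Step 2: Sum ranks within each group.
R_1 = 28 (n_1 = 4)
R_2 = 39 (n_2 = 5)
R_3 = 38 (n_3 = 5)
Step 3: H = 12/(N(N+1)) * sum(R_i^2/n_i) - 3(N+1)
     = 12/(14*15) * (28^2/4 + 39^2/5 + 38^2/5) - 3*15
     = 0.057143 * 789 - 45
     = 0.085714.
Step 4: Ties present; correction factor C = 1 - 12/(14^3 - 14) = 0.995604. Corrected H = 0.085714 / 0.995604 = 0.086093.
Step 5: Under H0, H ~ chi^2(2); p-value = 0.957867.
Step 6: alpha = 0.05. fail to reject H0.

H = 0.0861, df = 2, p = 0.957867, fail to reject H0.


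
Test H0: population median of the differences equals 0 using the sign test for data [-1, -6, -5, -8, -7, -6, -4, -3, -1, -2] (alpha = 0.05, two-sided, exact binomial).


Step 1: Discard zero differences. Original n = 10; n_eff = number of nonzero differences = 10.
Nonzero differences (with sign): -1, -6, -5, -8, -7, -6, -4, -3, -1, -2
Step 2: Count signs: positive = 0, negative = 10.
Step 3: Under H0: P(positive) = 0.5, so the number of positives S ~ Bin(10, 0.5).
Step 4: Two-sided exact p-value = sum of Bin(10,0.5) probabilities at or below the observed probability = 0.001953.
Step 5: alpha = 0.05. reject H0.

n_eff = 10, pos = 0, neg = 10, p = 0.001953, reject H0.


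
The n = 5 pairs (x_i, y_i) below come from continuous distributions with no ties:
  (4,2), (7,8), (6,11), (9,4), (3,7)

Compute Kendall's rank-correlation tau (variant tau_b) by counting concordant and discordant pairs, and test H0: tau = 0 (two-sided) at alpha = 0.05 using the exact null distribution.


Step 1: Enumerate the 10 unordered pairs (i,j) with i<j and classify each by sign(x_j-x_i) * sign(y_j-y_i).
  (1,2):dx=+3,dy=+6->C; (1,3):dx=+2,dy=+9->C; (1,4):dx=+5,dy=+2->C; (1,5):dx=-1,dy=+5->D
  (2,3):dx=-1,dy=+3->D; (2,4):dx=+2,dy=-4->D; (2,5):dx=-4,dy=-1->C; (3,4):dx=+3,dy=-7->D
  (3,5):dx=-3,dy=-4->C; (4,5):dx=-6,dy=+3->D
Step 2: C = 5, D = 5, total pairs = 10.
Step 3: tau = (C - D)/(n(n-1)/2) = (5 - 5)/10 = 0.000000.
Step 4: Exact two-sided p-value (enumerate n! = 120 permutations of y under H0): p = 1.000000.
Step 5: alpha = 0.05. fail to reject H0.

tau_b = 0.0000 (C=5, D=5), p = 1.000000, fail to reject H0.


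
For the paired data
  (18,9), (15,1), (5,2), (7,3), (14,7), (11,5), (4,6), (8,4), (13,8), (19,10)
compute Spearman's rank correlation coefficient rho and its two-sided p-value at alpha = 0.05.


Step 1: Rank x and y separately (midranks; no ties here).
rank(x): 18->9, 15->8, 5->2, 7->3, 14->7, 11->5, 4->1, 8->4, 13->6, 19->10
rank(y): 9->9, 1->1, 2->2, 3->3, 7->7, 5->5, 6->6, 4->4, 8->8, 10->10
Step 2: d_i = R_x(i) - R_y(i); compute d_i^2.
  (9-9)^2=0, (8-1)^2=49, (2-2)^2=0, (3-3)^2=0, (7-7)^2=0, (5-5)^2=0, (1-6)^2=25, (4-4)^2=0, (6-8)^2=4, (10-10)^2=0
sum(d^2) = 78.
Step 3: rho = 1 - 6*78 / (10*(10^2 - 1)) = 1 - 468/990 = 0.527273.
Step 4: Under H0, t = rho * sqrt((n-2)/(1-rho^2)) = 1.7552 ~ t(8).
Step 5: Two-sided p-value from the t-distribution with 8 df = 0.117308.
Step 6: alpha = 0.05. fail to reject H0.

rho = 0.5273, p = 0.117308, fail to reject H0 at alpha = 0.05.


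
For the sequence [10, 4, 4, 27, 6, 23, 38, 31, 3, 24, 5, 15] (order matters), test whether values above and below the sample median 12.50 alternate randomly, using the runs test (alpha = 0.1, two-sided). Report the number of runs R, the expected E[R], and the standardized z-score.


Step 1: Compute median = 12.50; label A = above, B = below.
Labels in order: BBBABAAABABA  (n_A = 6, n_B = 6)
Step 2: Count runs R = 8.
Step 3: Under H0 (random ordering), E[R] = 2*n_A*n_B/(n_A+n_B) + 1 = 2*6*6/12 + 1 = 7.0000.
        Var[R] = 2*n_A*n_B*(2*n_A*n_B - n_A - n_B) / ((n_A+n_B)^2 * (n_A+n_B-1)) = 4320/1584 = 2.7273.
        SD[R] = 1.6514.
Step 4: Continuity-corrected z = (R - 0.5 - E[R]) / SD[R] = (8 - 0.5 - 7.0000) / 1.6514 = 0.3028.
Step 5: Two-sided p-value via normal approximation = 2*(1 - Phi(|z|)) = 0.762069.
Step 6: alpha = 0.1. fail to reject H0.

R = 8, z = 0.3028, p = 0.762069, fail to reject H0.


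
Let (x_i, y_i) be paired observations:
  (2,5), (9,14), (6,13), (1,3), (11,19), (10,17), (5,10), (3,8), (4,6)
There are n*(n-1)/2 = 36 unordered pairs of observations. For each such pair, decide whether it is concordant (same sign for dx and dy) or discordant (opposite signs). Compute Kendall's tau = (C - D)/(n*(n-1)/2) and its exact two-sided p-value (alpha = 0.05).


Step 1: Enumerate the 36 unordered pairs (i,j) with i<j and classify each by sign(x_j-x_i) * sign(y_j-y_i).
  (1,2):dx=+7,dy=+9->C; (1,3):dx=+4,dy=+8->C; (1,4):dx=-1,dy=-2->C; (1,5):dx=+9,dy=+14->C
  (1,6):dx=+8,dy=+12->C; (1,7):dx=+3,dy=+5->C; (1,8):dx=+1,dy=+3->C; (1,9):dx=+2,dy=+1->C
  (2,3):dx=-3,dy=-1->C; (2,4):dx=-8,dy=-11->C; (2,5):dx=+2,dy=+5->C; (2,6):dx=+1,dy=+3->C
  (2,7):dx=-4,dy=-4->C; (2,8):dx=-6,dy=-6->C; (2,9):dx=-5,dy=-8->C; (3,4):dx=-5,dy=-10->C
  (3,5):dx=+5,dy=+6->C; (3,6):dx=+4,dy=+4->C; (3,7):dx=-1,dy=-3->C; (3,8):dx=-3,dy=-5->C
  (3,9):dx=-2,dy=-7->C; (4,5):dx=+10,dy=+16->C; (4,6):dx=+9,dy=+14->C; (4,7):dx=+4,dy=+7->C
  (4,8):dx=+2,dy=+5->C; (4,9):dx=+3,dy=+3->C; (5,6):dx=-1,dy=-2->C; (5,7):dx=-6,dy=-9->C
  (5,8):dx=-8,dy=-11->C; (5,9):dx=-7,dy=-13->C; (6,7):dx=-5,dy=-7->C; (6,8):dx=-7,dy=-9->C
  (6,9):dx=-6,dy=-11->C; (7,8):dx=-2,dy=-2->C; (7,9):dx=-1,dy=-4->C; (8,9):dx=+1,dy=-2->D
Step 2: C = 35, D = 1, total pairs = 36.
Step 3: tau = (C - D)/(n(n-1)/2) = (35 - 1)/36 = 0.944444.
Step 4: Exact two-sided p-value (enumerate n! = 362880 permutations of y under H0): p = 0.000050.
Step 5: alpha = 0.05. reject H0.

tau_b = 0.9444 (C=35, D=1), p = 0.000050, reject H0.


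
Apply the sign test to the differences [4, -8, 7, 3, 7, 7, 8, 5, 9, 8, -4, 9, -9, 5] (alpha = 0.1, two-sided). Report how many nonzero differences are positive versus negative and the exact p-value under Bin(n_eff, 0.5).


Step 1: Discard zero differences. Original n = 14; n_eff = number of nonzero differences = 14.
Nonzero differences (with sign): +4, -8, +7, +3, +7, +7, +8, +5, +9, +8, -4, +9, -9, +5
Step 2: Count signs: positive = 11, negative = 3.
Step 3: Under H0: P(positive) = 0.5, so the number of positives S ~ Bin(14, 0.5).
Step 4: Two-sided exact p-value = sum of Bin(14,0.5) probabilities at or below the observed probability = 0.057373.
Step 5: alpha = 0.1. reject H0.

n_eff = 14, pos = 11, neg = 3, p = 0.057373, reject H0.


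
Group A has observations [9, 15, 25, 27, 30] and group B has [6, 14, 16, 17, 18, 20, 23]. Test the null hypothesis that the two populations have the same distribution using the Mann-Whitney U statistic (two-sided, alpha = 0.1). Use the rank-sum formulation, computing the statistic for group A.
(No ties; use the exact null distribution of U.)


Step 1: Combine and sort all 12 observations; assign midranks.
sorted (value, group): (6,Y), (9,X), (14,Y), (15,X), (16,Y), (17,Y), (18,Y), (20,Y), (23,Y), (25,X), (27,X), (30,X)
ranks: 6->1, 9->2, 14->3, 15->4, 16->5, 17->6, 18->7, 20->8, 23->9, 25->10, 27->11, 30->12
Step 2: Rank sum for X: R1 = 2 + 4 + 10 + 11 + 12 = 39.
Step 3: U_X = R1 - n1(n1+1)/2 = 39 - 5*6/2 = 39 - 15 = 24.
       U_Y = n1*n2 - U_X = 35 - 24 = 11.
Step 4: No ties, so the exact null distribution of U (based on enumerating the C(12,5) = 792 equally likely rank assignments) gives the two-sided p-value.
Step 5: p-value = 0.343434; compare to alpha = 0.1. fail to reject H0.

U_X = 24, p = 0.343434, fail to reject H0 at alpha = 0.1.


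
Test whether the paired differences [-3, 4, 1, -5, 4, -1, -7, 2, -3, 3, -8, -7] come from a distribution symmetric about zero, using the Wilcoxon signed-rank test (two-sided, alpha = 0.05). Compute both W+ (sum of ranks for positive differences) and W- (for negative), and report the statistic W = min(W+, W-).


Step 1: Drop any zero differences (none here) and take |d_i|.
|d| = [3, 4, 1, 5, 4, 1, 7, 2, 3, 3, 8, 7]
Step 2: Midrank |d_i| (ties get averaged ranks).
ranks: |3|->5, |4|->7.5, |1|->1.5, |5|->9, |4|->7.5, |1|->1.5, |7|->10.5, |2|->3, |3|->5, |3|->5, |8|->12, |7|->10.5
Step 3: Attach original signs; sum ranks with positive sign and with negative sign.
W+ = 7.5 + 1.5 + 7.5 + 3 + 5 = 24.5
W- = 5 + 9 + 1.5 + 10.5 + 5 + 12 + 10.5 = 53.5
(Check: W+ + W- = 78 should equal n(n+1)/2 = 78.)
Step 4: Test statistic W = min(W+, W-) = 24.5.
Step 5: Ties in |d|, so use the tie-corrected normal approximation.
        E[W] = n(n+1)/4 = 12*13/4 = 39.
        Tie groups: |d|=1 (t=2), |d|=3 (t=3), |d|=4 (t=2), |d|=7 (t=2); sum(t^3 - t) = 42.
        Var[W] = n(n+1)(2n+1)/24 - sum(t^3-t)/48 = 3900/24 - 42/48 = 161.625.
        z = (W - E[W]) / sqrt(Var[W]) = (24.5 - 39) / 12.7132 = -1.1405.
        Two-sided p = 2*Phi(z) = 0.254058.
Step 6: alpha = 0.05. fail to reject H0.

W+ = 24.5, W- = 53.5, W = min = 24.5, p = 0.254058, fail to reject H0.


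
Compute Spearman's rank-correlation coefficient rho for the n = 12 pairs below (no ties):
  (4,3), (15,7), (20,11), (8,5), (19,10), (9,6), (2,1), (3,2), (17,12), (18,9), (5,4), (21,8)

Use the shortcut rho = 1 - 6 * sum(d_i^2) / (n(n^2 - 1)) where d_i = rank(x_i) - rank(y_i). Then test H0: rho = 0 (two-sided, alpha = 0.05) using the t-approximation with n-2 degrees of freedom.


Step 1: Rank x and y separately (midranks; no ties here).
rank(x): 4->3, 15->7, 20->11, 8->5, 19->10, 9->6, 2->1, 3->2, 17->8, 18->9, 5->4, 21->12
rank(y): 3->3, 7->7, 11->11, 5->5, 10->10, 6->6, 1->1, 2->2, 12->12, 9->9, 4->4, 8->8
Step 2: d_i = R_x(i) - R_y(i); compute d_i^2.
  (3-3)^2=0, (7-7)^2=0, (11-11)^2=0, (5-5)^2=0, (10-10)^2=0, (6-6)^2=0, (1-1)^2=0, (2-2)^2=0, (8-12)^2=16, (9-9)^2=0, (4-4)^2=0, (12-8)^2=16
sum(d^2) = 32.
Step 3: rho = 1 - 6*32 / (12*(12^2 - 1)) = 1 - 192/1716 = 0.888112.
Step 4: Under H0, t = rho * sqrt((n-2)/(1-rho^2)) = 6.1103 ~ t(10).
Step 5: Two-sided p-value from the t-distribution with 10 df = 0.000114.
Step 6: alpha = 0.05. reject H0.

rho = 0.8881, p = 0.000114, reject H0 at alpha = 0.05.


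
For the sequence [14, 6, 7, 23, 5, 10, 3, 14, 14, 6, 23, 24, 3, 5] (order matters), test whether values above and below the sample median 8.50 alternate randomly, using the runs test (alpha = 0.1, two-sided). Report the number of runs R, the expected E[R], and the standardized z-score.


Step 1: Compute median = 8.50; label A = above, B = below.
Labels in order: ABBABABAABAABB  (n_A = 7, n_B = 7)
Step 2: Count runs R = 10.
Step 3: Under H0 (random ordering), E[R] = 2*n_A*n_B/(n_A+n_B) + 1 = 2*7*7/14 + 1 = 8.0000.
        Var[R] = 2*n_A*n_B*(2*n_A*n_B - n_A - n_B) / ((n_A+n_B)^2 * (n_A+n_B-1)) = 8232/2548 = 3.2308.
        SD[R] = 1.7974.
Step 4: Continuity-corrected z = (R - 0.5 - E[R]) / SD[R] = (10 - 0.5 - 8.0000) / 1.7974 = 0.8345.
Step 5: Two-sided p-value via normal approximation = 2*(1 - Phi(|z|)) = 0.403986.
Step 6: alpha = 0.1. fail to reject H0.

R = 10, z = 0.8345, p = 0.403986, fail to reject H0.


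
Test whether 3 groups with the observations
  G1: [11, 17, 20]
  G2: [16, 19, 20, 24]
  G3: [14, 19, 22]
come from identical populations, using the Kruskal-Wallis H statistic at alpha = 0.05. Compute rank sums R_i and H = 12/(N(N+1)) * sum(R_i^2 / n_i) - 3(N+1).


Step 1: Combine all N = 10 observations and assign midranks.
sorted (value, group, rank): (11,G1,1), (14,G3,2), (16,G2,3), (17,G1,4), (19,G2,5.5), (19,G3,5.5), (20,G1,7.5), (20,G2,7.5), (22,G3,9), (24,G2,10)
Step 2: Sum ranks within each group.
R_1 = 12.5 (n_1 = 3)
R_2 = 26 (n_2 = 4)
R_3 = 16.5 (n_3 = 3)
Step 3: H = 12/(N(N+1)) * sum(R_i^2/n_i) - 3(N+1)
     = 12/(10*11) * (12.5^2/3 + 26^2/4 + 16.5^2/3) - 3*11
     = 0.109091 * 311.833 - 33
     = 1.018182.
Step 4: Ties present; correction factor C = 1 - 12/(10^3 - 10) = 0.987879. Corrected H = 1.018182 / 0.987879 = 1.030675.
Step 5: Under H0, H ~ chi^2(2); p-value = 0.597299.
Step 6: alpha = 0.05. fail to reject H0.

H = 1.0307, df = 2, p = 0.597299, fail to reject H0.


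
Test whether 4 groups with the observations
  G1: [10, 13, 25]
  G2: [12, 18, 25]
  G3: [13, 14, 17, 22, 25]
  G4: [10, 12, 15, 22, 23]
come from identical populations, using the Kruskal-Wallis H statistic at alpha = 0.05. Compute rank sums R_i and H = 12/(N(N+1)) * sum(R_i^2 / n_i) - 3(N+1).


Step 1: Combine all N = 16 observations and assign midranks.
sorted (value, group, rank): (10,G1,1.5), (10,G4,1.5), (12,G2,3.5), (12,G4,3.5), (13,G1,5.5), (13,G3,5.5), (14,G3,7), (15,G4,8), (17,G3,9), (18,G2,10), (22,G3,11.5), (22,G4,11.5), (23,G4,13), (25,G1,15), (25,G2,15), (25,G3,15)
Step 2: Sum ranks within each group.
R_1 = 22 (n_1 = 3)
R_2 = 28.5 (n_2 = 3)
R_3 = 48 (n_3 = 5)
R_4 = 37.5 (n_4 = 5)
Step 3: H = 12/(N(N+1)) * sum(R_i^2/n_i) - 3(N+1)
     = 12/(16*17) * (22^2/3 + 28.5^2/3 + 48^2/5 + 37.5^2/5) - 3*17
     = 0.044118 * 1174.13 - 51
     = 0.800000.
Step 4: Ties present; correction factor C = 1 - 48/(16^3 - 16) = 0.988235. Corrected H = 0.800000 / 0.988235 = 0.809524.
Step 5: Under H0, H ~ chi^2(3); p-value = 0.847188.
Step 6: alpha = 0.05. fail to reject H0.

H = 0.8095, df = 3, p = 0.847188, fail to reject H0.


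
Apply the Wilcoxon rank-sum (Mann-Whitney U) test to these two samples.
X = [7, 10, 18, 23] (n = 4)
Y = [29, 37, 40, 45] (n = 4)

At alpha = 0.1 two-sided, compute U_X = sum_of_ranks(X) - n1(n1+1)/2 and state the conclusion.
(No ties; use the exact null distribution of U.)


Step 1: Combine and sort all 8 observations; assign midranks.
sorted (value, group): (7,X), (10,X), (18,X), (23,X), (29,Y), (37,Y), (40,Y), (45,Y)
ranks: 7->1, 10->2, 18->3, 23->4, 29->5, 37->6, 40->7, 45->8
Step 2: Rank sum for X: R1 = 1 + 2 + 3 + 4 = 10.
Step 3: U_X = R1 - n1(n1+1)/2 = 10 - 4*5/2 = 10 - 10 = 0.
       U_Y = n1*n2 - U_X = 16 - 0 = 16.
Step 4: No ties, so the exact null distribution of U (based on enumerating the C(8,4) = 70 equally likely rank assignments) gives the two-sided p-value.
Step 5: p-value = 0.028571; compare to alpha = 0.1. reject H0.

U_X = 0, p = 0.028571, reject H0 at alpha = 0.1.


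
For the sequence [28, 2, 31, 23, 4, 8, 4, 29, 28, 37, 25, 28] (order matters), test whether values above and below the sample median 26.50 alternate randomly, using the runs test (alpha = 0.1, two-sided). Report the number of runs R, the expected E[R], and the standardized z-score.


Step 1: Compute median = 26.50; label A = above, B = below.
Labels in order: ABABBBBAAABA  (n_A = 6, n_B = 6)
Step 2: Count runs R = 7.
Step 3: Under H0 (random ordering), E[R] = 2*n_A*n_B/(n_A+n_B) + 1 = 2*6*6/12 + 1 = 7.0000.
        Var[R] = 2*n_A*n_B*(2*n_A*n_B - n_A - n_B) / ((n_A+n_B)^2 * (n_A+n_B-1)) = 4320/1584 = 2.7273.
        SD[R] = 1.6514.
Step 4: R = E[R], so z = 0 with no continuity correction.
Step 5: Two-sided p-value via normal approximation = 2*(1 - Phi(|z|)) = 1.000000.
Step 6: alpha = 0.1. fail to reject H0.

R = 7, z = 0.0000, p = 1.000000, fail to reject H0.


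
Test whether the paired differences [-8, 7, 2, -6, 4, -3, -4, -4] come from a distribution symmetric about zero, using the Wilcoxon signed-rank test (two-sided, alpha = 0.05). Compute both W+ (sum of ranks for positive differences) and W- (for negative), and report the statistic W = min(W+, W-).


Step 1: Drop any zero differences (none here) and take |d_i|.
|d| = [8, 7, 2, 6, 4, 3, 4, 4]
Step 2: Midrank |d_i| (ties get averaged ranks).
ranks: |8|->8, |7|->7, |2|->1, |6|->6, |4|->4, |3|->2, |4|->4, |4|->4
Step 3: Attach original signs; sum ranks with positive sign and with negative sign.
W+ = 7 + 1 + 4 = 12
W- = 8 + 6 + 2 + 4 + 4 = 24
(Check: W+ + W- = 36 should equal n(n+1)/2 = 36.)
Step 4: Test statistic W = min(W+, W-) = 12.
Step 5: Ties in |d|, so use the tie-corrected normal approximation.
        E[W] = n(n+1)/4 = 8*9/4 = 18.
        Tie groups: |d|=4 (t=3); sum(t^3 - t) = 24.
        Var[W] = n(n+1)(2n+1)/24 - sum(t^3-t)/48 = 1224/24 - 24/48 = 50.5.
        z = (W - E[W]) / sqrt(Var[W]) = (12 - 18) / 7.1063 = -0.8443.
        Two-sided p = 2*Phi(z) = 0.398492.
Step 6: alpha = 0.05. fail to reject H0.

W+ = 12, W- = 24, W = min = 12, p = 0.398492, fail to reject H0.


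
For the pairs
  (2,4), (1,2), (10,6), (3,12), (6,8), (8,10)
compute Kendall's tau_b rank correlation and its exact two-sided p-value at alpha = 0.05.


Step 1: Enumerate the 15 unordered pairs (i,j) with i<j and classify each by sign(x_j-x_i) * sign(y_j-y_i).
  (1,2):dx=-1,dy=-2->C; (1,3):dx=+8,dy=+2->C; (1,4):dx=+1,dy=+8->C; (1,5):dx=+4,dy=+4->C
  (1,6):dx=+6,dy=+6->C; (2,3):dx=+9,dy=+4->C; (2,4):dx=+2,dy=+10->C; (2,5):dx=+5,dy=+6->C
  (2,6):dx=+7,dy=+8->C; (3,4):dx=-7,dy=+6->D; (3,5):dx=-4,dy=+2->D; (3,6):dx=-2,dy=+4->D
  (4,5):dx=+3,dy=-4->D; (4,6):dx=+5,dy=-2->D; (5,6):dx=+2,dy=+2->C
Step 2: C = 10, D = 5, total pairs = 15.
Step 3: tau = (C - D)/(n(n-1)/2) = (10 - 5)/15 = 0.333333.
Step 4: Exact two-sided p-value (enumerate n! = 720 permutations of y under H0): p = 0.469444.
Step 5: alpha = 0.05. fail to reject H0.

tau_b = 0.3333 (C=10, D=5), p = 0.469444, fail to reject H0.


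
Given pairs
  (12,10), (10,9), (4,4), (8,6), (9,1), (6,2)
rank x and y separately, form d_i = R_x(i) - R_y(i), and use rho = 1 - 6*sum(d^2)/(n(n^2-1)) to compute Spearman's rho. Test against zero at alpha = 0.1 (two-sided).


Step 1: Rank x and y separately (midranks; no ties here).
rank(x): 12->6, 10->5, 4->1, 8->3, 9->4, 6->2
rank(y): 10->6, 9->5, 4->3, 6->4, 1->1, 2->2
Step 2: d_i = R_x(i) - R_y(i); compute d_i^2.
  (6-6)^2=0, (5-5)^2=0, (1-3)^2=4, (3-4)^2=1, (4-1)^2=9, (2-2)^2=0
sum(d^2) = 14.
Step 3: rho = 1 - 6*14 / (6*(6^2 - 1)) = 1 - 84/210 = 0.600000.
Step 4: Under H0, t = rho * sqrt((n-2)/(1-rho^2)) = 1.5000 ~ t(4).
Step 5: Two-sided p-value from the t-distribution with 4 df = 0.208000.
Step 6: alpha = 0.1. fail to reject H0.

rho = 0.6000, p = 0.208000, fail to reject H0 at alpha = 0.1.


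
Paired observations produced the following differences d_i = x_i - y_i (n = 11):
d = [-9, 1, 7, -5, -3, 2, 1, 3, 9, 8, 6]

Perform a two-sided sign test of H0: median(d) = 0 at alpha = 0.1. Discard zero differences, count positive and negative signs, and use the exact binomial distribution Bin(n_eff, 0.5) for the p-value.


Step 1: Discard zero differences. Original n = 11; n_eff = number of nonzero differences = 11.
Nonzero differences (with sign): -9, +1, +7, -5, -3, +2, +1, +3, +9, +8, +6
Step 2: Count signs: positive = 8, negative = 3.
Step 3: Under H0: P(positive) = 0.5, so the number of positives S ~ Bin(11, 0.5).
Step 4: Two-sided exact p-value = sum of Bin(11,0.5) probabilities at or below the observed probability = 0.226562.
Step 5: alpha = 0.1. fail to reject H0.

n_eff = 11, pos = 8, neg = 3, p = 0.226562, fail to reject H0.


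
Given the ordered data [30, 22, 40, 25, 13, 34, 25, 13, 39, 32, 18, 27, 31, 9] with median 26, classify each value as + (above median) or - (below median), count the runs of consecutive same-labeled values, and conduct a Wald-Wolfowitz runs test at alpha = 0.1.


Step 1: Compute median = 26; label A = above, B = below.
Labels in order: ABABBABBAABAAB  (n_A = 7, n_B = 7)
Step 2: Count runs R = 10.
Step 3: Under H0 (random ordering), E[R] = 2*n_A*n_B/(n_A+n_B) + 1 = 2*7*7/14 + 1 = 8.0000.
        Var[R] = 2*n_A*n_B*(2*n_A*n_B - n_A - n_B) / ((n_A+n_B)^2 * (n_A+n_B-1)) = 8232/2548 = 3.2308.
        SD[R] = 1.7974.
Step 4: Continuity-corrected z = (R - 0.5 - E[R]) / SD[R] = (10 - 0.5 - 8.0000) / 1.7974 = 0.8345.
Step 5: Two-sided p-value via normal approximation = 2*(1 - Phi(|z|)) = 0.403986.
Step 6: alpha = 0.1. fail to reject H0.

R = 10, z = 0.8345, p = 0.403986, fail to reject H0.


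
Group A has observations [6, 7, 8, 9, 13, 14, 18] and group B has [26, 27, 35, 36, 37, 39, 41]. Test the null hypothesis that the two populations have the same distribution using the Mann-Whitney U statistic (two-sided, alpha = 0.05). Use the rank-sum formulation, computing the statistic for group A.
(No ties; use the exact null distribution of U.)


Step 1: Combine and sort all 14 observations; assign midranks.
sorted (value, group): (6,X), (7,X), (8,X), (9,X), (13,X), (14,X), (18,X), (26,Y), (27,Y), (35,Y), (36,Y), (37,Y), (39,Y), (41,Y)
ranks: 6->1, 7->2, 8->3, 9->4, 13->5, 14->6, 18->7, 26->8, 27->9, 35->10, 36->11, 37->12, 39->13, 41->14
Step 2: Rank sum for X: R1 = 1 + 2 + 3 + 4 + 5 + 6 + 7 = 28.
Step 3: U_X = R1 - n1(n1+1)/2 = 28 - 7*8/2 = 28 - 28 = 0.
       U_Y = n1*n2 - U_X = 49 - 0 = 49.
Step 4: No ties, so the exact null distribution of U (based on enumerating the C(14,7) = 3432 equally likely rank assignments) gives the two-sided p-value.
Step 5: p-value = 0.000583; compare to alpha = 0.05. reject H0.

U_X = 0, p = 0.000583, reject H0 at alpha = 0.05.


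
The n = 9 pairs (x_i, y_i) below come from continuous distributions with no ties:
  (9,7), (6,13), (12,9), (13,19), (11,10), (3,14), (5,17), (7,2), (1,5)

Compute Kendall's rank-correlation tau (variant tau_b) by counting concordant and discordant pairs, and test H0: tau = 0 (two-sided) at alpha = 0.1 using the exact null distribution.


Step 1: Enumerate the 36 unordered pairs (i,j) with i<j and classify each by sign(x_j-x_i) * sign(y_j-y_i).
  (1,2):dx=-3,dy=+6->D; (1,3):dx=+3,dy=+2->C; (1,4):dx=+4,dy=+12->C; (1,5):dx=+2,dy=+3->C
  (1,6):dx=-6,dy=+7->D; (1,7):dx=-4,dy=+10->D; (1,8):dx=-2,dy=-5->C; (1,9):dx=-8,dy=-2->C
  (2,3):dx=+6,dy=-4->D; (2,4):dx=+7,dy=+6->C; (2,5):dx=+5,dy=-3->D; (2,6):dx=-3,dy=+1->D
  (2,7):dx=-1,dy=+4->D; (2,8):dx=+1,dy=-11->D; (2,9):dx=-5,dy=-8->C; (3,4):dx=+1,dy=+10->C
  (3,5):dx=-1,dy=+1->D; (3,6):dx=-9,dy=+5->D; (3,7):dx=-7,dy=+8->D; (3,8):dx=-5,dy=-7->C
  (3,9):dx=-11,dy=-4->C; (4,5):dx=-2,dy=-9->C; (4,6):dx=-10,dy=-5->C; (4,7):dx=-8,dy=-2->C
  (4,8):dx=-6,dy=-17->C; (4,9):dx=-12,dy=-14->C; (5,6):dx=-8,dy=+4->D; (5,7):dx=-6,dy=+7->D
  (5,8):dx=-4,dy=-8->C; (5,9):dx=-10,dy=-5->C; (6,7):dx=+2,dy=+3->C; (6,8):dx=+4,dy=-12->D
  (6,9):dx=-2,dy=-9->C; (7,8):dx=+2,dy=-15->D; (7,9):dx=-4,dy=-12->C; (8,9):dx=-6,dy=+3->D
Step 2: C = 20, D = 16, total pairs = 36.
Step 3: tau = (C - D)/(n(n-1)/2) = (20 - 16)/36 = 0.111111.
Step 4: Exact two-sided p-value (enumerate n! = 362880 permutations of y under H0): p = 0.761414.
Step 5: alpha = 0.1. fail to reject H0.

tau_b = 0.1111 (C=20, D=16), p = 0.761414, fail to reject H0.


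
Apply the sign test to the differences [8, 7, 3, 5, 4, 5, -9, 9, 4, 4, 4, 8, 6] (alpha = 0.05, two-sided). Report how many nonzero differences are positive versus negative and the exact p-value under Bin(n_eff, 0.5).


Step 1: Discard zero differences. Original n = 13; n_eff = number of nonzero differences = 13.
Nonzero differences (with sign): +8, +7, +3, +5, +4, +5, -9, +9, +4, +4, +4, +8, +6
Step 2: Count signs: positive = 12, negative = 1.
Step 3: Under H0: P(positive) = 0.5, so the number of positives S ~ Bin(13, 0.5).
Step 4: Two-sided exact p-value = sum of Bin(13,0.5) probabilities at or below the observed probability = 0.003418.
Step 5: alpha = 0.05. reject H0.

n_eff = 13, pos = 12, neg = 1, p = 0.003418, reject H0.


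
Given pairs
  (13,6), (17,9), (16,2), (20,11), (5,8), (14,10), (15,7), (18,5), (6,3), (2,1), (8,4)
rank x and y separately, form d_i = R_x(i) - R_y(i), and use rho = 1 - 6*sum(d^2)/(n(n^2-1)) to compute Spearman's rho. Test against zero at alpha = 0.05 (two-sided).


Step 1: Rank x and y separately (midranks; no ties here).
rank(x): 13->5, 17->9, 16->8, 20->11, 5->2, 14->6, 15->7, 18->10, 6->3, 2->1, 8->4
rank(y): 6->6, 9->9, 2->2, 11->11, 8->8, 10->10, 7->7, 5->5, 3->3, 1->1, 4->4
Step 2: d_i = R_x(i) - R_y(i); compute d_i^2.
  (5-6)^2=1, (9-9)^2=0, (8-2)^2=36, (11-11)^2=0, (2-8)^2=36, (6-10)^2=16, (7-7)^2=0, (10-5)^2=25, (3-3)^2=0, (1-1)^2=0, (4-4)^2=0
sum(d^2) = 114.
Step 3: rho = 1 - 6*114 / (11*(11^2 - 1)) = 1 - 684/1320 = 0.481818.
Step 4: Under H0, t = rho * sqrt((n-2)/(1-rho^2)) = 1.6496 ~ t(9).
Step 5: Two-sided p-value from the t-distribution with 9 df = 0.133434.
Step 6: alpha = 0.05. fail to reject H0.

rho = 0.4818, p = 0.133434, fail to reject H0 at alpha = 0.05.


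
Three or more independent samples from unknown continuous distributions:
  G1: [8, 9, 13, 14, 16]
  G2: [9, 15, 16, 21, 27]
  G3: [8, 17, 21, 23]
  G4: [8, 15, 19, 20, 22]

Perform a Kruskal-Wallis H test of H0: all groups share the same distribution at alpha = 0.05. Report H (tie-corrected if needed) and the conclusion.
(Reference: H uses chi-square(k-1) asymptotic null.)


Step 1: Combine all N = 19 observations and assign midranks.
sorted (value, group, rank): (8,G1,2), (8,G3,2), (8,G4,2), (9,G1,4.5), (9,G2,4.5), (13,G1,6), (14,G1,7), (15,G2,8.5), (15,G4,8.5), (16,G1,10.5), (16,G2,10.5), (17,G3,12), (19,G4,13), (20,G4,14), (21,G2,15.5), (21,G3,15.5), (22,G4,17), (23,G3,18), (27,G2,19)
Step 2: Sum ranks within each group.
R_1 = 30 (n_1 = 5)
R_2 = 58 (n_2 = 5)
R_3 = 47.5 (n_3 = 4)
R_4 = 54.5 (n_4 = 5)
Step 3: H = 12/(N(N+1)) * sum(R_i^2/n_i) - 3(N+1)
     = 12/(19*20) * (30^2/5 + 58^2/5 + 47.5^2/4 + 54.5^2/5) - 3*20
     = 0.031579 * 2010.91 - 60
     = 3.502500.
Step 4: Ties present; correction factor C = 1 - 48/(19^3 - 19) = 0.992982. Corrected H = 3.502500 / 0.992982 = 3.527253.
Step 5: Under H0, H ~ chi^2(3); p-value = 0.317245.
Step 6: alpha = 0.05. fail to reject H0.

H = 3.5273, df = 3, p = 0.317245, fail to reject H0.


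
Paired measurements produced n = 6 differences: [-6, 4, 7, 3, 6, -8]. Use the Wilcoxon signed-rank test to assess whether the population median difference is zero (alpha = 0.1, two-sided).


Step 1: Drop any zero differences (none here) and take |d_i|.
|d| = [6, 4, 7, 3, 6, 8]
Step 2: Midrank |d_i| (ties get averaged ranks).
ranks: |6|->3.5, |4|->2, |7|->5, |3|->1, |6|->3.5, |8|->6
Step 3: Attach original signs; sum ranks with positive sign and with negative sign.
W+ = 2 + 5 + 1 + 3.5 = 11.5
W- = 3.5 + 6 = 9.5
(Check: W+ + W- = 21 should equal n(n+1)/2 = 21.)
Step 4: Test statistic W = min(W+, W-) = 9.5.
Step 5: Ties in |d|, so use the tie-corrected normal approximation.
        E[W] = n(n+1)/4 = 6*7/4 = 10.5.
        Tie groups: |d|=6 (t=2); sum(t^3 - t) = 6.
        Var[W] = n(n+1)(2n+1)/24 - sum(t^3-t)/48 = 546/24 - 6/48 = 22.625.
        z = (W - E[W]) / sqrt(Var[W]) = (9.5 - 10.5) / 4.7566 = -0.2102.
        Two-sided p = 2*Phi(z) = 0.833484.
Step 6: alpha = 0.1. fail to reject H0.

W+ = 11.5, W- = 9.5, W = min = 9.5, p = 0.833484, fail to reject H0.


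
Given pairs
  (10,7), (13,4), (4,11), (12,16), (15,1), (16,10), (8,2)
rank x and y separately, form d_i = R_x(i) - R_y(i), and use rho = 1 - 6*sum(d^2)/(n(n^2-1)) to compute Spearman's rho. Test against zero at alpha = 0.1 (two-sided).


Step 1: Rank x and y separately (midranks; no ties here).
rank(x): 10->3, 13->5, 4->1, 12->4, 15->6, 16->7, 8->2
rank(y): 7->4, 4->3, 11->6, 16->7, 1->1, 10->5, 2->2
Step 2: d_i = R_x(i) - R_y(i); compute d_i^2.
  (3-4)^2=1, (5-3)^2=4, (1-6)^2=25, (4-7)^2=9, (6-1)^2=25, (7-5)^2=4, (2-2)^2=0
sum(d^2) = 68.
Step 3: rho = 1 - 6*68 / (7*(7^2 - 1)) = 1 - 408/336 = -0.214286.
Step 4: Under H0, t = rho * sqrt((n-2)/(1-rho^2)) = -0.4906 ~ t(5).
Step 5: Two-sided p-value from the t-distribution with 5 df = 0.644512.
Step 6: alpha = 0.1. fail to reject H0.

rho = -0.2143, p = 0.644512, fail to reject H0 at alpha = 0.1.


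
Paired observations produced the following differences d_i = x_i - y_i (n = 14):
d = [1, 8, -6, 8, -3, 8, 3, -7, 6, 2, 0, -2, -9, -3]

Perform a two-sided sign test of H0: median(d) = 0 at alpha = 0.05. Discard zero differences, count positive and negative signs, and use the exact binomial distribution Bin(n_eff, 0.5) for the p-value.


Step 1: Discard zero differences. Original n = 14; n_eff = number of nonzero differences = 13.
Nonzero differences (with sign): +1, +8, -6, +8, -3, +8, +3, -7, +6, +2, -2, -9, -3
Step 2: Count signs: positive = 7, negative = 6.
Step 3: Under H0: P(positive) = 0.5, so the number of positives S ~ Bin(13, 0.5).
Step 4: Two-sided exact p-value = sum of Bin(13,0.5) probabilities at or below the observed probability = 1.000000.
Step 5: alpha = 0.05. fail to reject H0.

n_eff = 13, pos = 7, neg = 6, p = 1.000000, fail to reject H0.


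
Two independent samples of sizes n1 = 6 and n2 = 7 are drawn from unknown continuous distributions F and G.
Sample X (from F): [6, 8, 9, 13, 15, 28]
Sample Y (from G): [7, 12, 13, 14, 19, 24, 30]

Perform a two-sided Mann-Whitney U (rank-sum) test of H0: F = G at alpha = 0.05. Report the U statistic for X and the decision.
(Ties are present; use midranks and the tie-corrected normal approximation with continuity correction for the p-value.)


Step 1: Combine and sort all 13 observations; assign midranks.
sorted (value, group): (6,X), (7,Y), (8,X), (9,X), (12,Y), (13,X), (13,Y), (14,Y), (15,X), (19,Y), (24,Y), (28,X), (30,Y)
ranks: 6->1, 7->2, 8->3, 9->4, 12->5, 13->6.5, 13->6.5, 14->8, 15->9, 19->10, 24->11, 28->12, 30->13
Step 2: Rank sum for X: R1 = 1 + 3 + 4 + 6.5 + 9 + 12 = 35.5.
Step 3: U_X = R1 - n1(n1+1)/2 = 35.5 - 6*7/2 = 35.5 - 21 = 14.5.
       U_Y = n1*n2 - U_X = 42 - 14.5 = 27.5.
Step 4: Ties are present, so use the tie-corrected normal approximation (with continuity correction) for the p-value.
Step 5: p-value = 0.390714; compare to alpha = 0.05. fail to reject H0.

U_X = 14.5, p = 0.390714, fail to reject H0 at alpha = 0.05.


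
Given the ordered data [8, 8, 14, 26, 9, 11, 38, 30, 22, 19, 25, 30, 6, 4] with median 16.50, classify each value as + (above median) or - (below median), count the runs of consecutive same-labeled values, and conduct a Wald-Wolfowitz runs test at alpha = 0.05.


Step 1: Compute median = 16.50; label A = above, B = below.
Labels in order: BBBABBAAAAAABB  (n_A = 7, n_B = 7)
Step 2: Count runs R = 5.
Step 3: Under H0 (random ordering), E[R] = 2*n_A*n_B/(n_A+n_B) + 1 = 2*7*7/14 + 1 = 8.0000.
        Var[R] = 2*n_A*n_B*(2*n_A*n_B - n_A - n_B) / ((n_A+n_B)^2 * (n_A+n_B-1)) = 8232/2548 = 3.2308.
        SD[R] = 1.7974.
Step 4: Continuity-corrected z = (R + 0.5 - E[R]) / SD[R] = (5 + 0.5 - 8.0000) / 1.7974 = -1.3909.
Step 5: Two-sided p-value via normal approximation = 2*(1 - Phi(|z|)) = 0.164264.
Step 6: alpha = 0.05. fail to reject H0.

R = 5, z = -1.3909, p = 0.164264, fail to reject H0.


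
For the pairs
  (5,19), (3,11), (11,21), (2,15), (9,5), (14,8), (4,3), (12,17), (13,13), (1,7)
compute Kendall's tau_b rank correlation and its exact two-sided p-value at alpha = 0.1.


Step 1: Enumerate the 45 unordered pairs (i,j) with i<j and classify each by sign(x_j-x_i) * sign(y_j-y_i).
  (1,2):dx=-2,dy=-8->C; (1,3):dx=+6,dy=+2->C; (1,4):dx=-3,dy=-4->C; (1,5):dx=+4,dy=-14->D
  (1,6):dx=+9,dy=-11->D; (1,7):dx=-1,dy=-16->C; (1,8):dx=+7,dy=-2->D; (1,9):dx=+8,dy=-6->D
  (1,10):dx=-4,dy=-12->C; (2,3):dx=+8,dy=+10->C; (2,4):dx=-1,dy=+4->D; (2,5):dx=+6,dy=-6->D
  (2,6):dx=+11,dy=-3->D; (2,7):dx=+1,dy=-8->D; (2,8):dx=+9,dy=+6->C; (2,9):dx=+10,dy=+2->C
  (2,10):dx=-2,dy=-4->C; (3,4):dx=-9,dy=-6->C; (3,5):dx=-2,dy=-16->C; (3,6):dx=+3,dy=-13->D
  (3,7):dx=-7,dy=-18->C; (3,8):dx=+1,dy=-4->D; (3,9):dx=+2,dy=-8->D; (3,10):dx=-10,dy=-14->C
  (4,5):dx=+7,dy=-10->D; (4,6):dx=+12,dy=-7->D; (4,7):dx=+2,dy=-12->D; (4,8):dx=+10,dy=+2->C
  (4,9):dx=+11,dy=-2->D; (4,10):dx=-1,dy=-8->C; (5,6):dx=+5,dy=+3->C; (5,7):dx=-5,dy=-2->C
  (5,8):dx=+3,dy=+12->C; (5,9):dx=+4,dy=+8->C; (5,10):dx=-8,dy=+2->D; (6,7):dx=-10,dy=-5->C
  (6,8):dx=-2,dy=+9->D; (6,9):dx=-1,dy=+5->D; (6,10):dx=-13,dy=-1->C; (7,8):dx=+8,dy=+14->C
  (7,9):dx=+9,dy=+10->C; (7,10):dx=-3,dy=+4->D; (8,9):dx=+1,dy=-4->D; (8,10):dx=-11,dy=-10->C
  (9,10):dx=-12,dy=-6->C
Step 2: C = 25, D = 20, total pairs = 45.
Step 3: tau = (C - D)/(n(n-1)/2) = (25 - 20)/45 = 0.111111.
Step 4: Exact two-sided p-value (enumerate n! = 3628800 permutations of y under H0): p = 0.727490.
Step 5: alpha = 0.1. fail to reject H0.

tau_b = 0.1111 (C=25, D=20), p = 0.727490, fail to reject H0.


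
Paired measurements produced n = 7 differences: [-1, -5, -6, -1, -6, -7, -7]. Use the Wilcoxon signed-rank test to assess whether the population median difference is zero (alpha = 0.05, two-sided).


Step 1: Drop any zero differences (none here) and take |d_i|.
|d| = [1, 5, 6, 1, 6, 7, 7]
Step 2: Midrank |d_i| (ties get averaged ranks).
ranks: |1|->1.5, |5|->3, |6|->4.5, |1|->1.5, |6|->4.5, |7|->6.5, |7|->6.5
Step 3: Attach original signs; sum ranks with positive sign and with negative sign.
W+ = 0 = 0
W- = 1.5 + 3 + 4.5 + 1.5 + 4.5 + 6.5 + 6.5 = 28
(Check: W+ + W- = 28 should equal n(n+1)/2 = 28.)
Step 4: Test statistic W = min(W+, W-) = 0.
Step 5: Ties in |d|, so use the tie-corrected normal approximation.
        E[W] = n(n+1)/4 = 7*8/4 = 14.
        Tie groups: |d|=1 (t=2), |d|=6 (t=2), |d|=7 (t=2); sum(t^3 - t) = 18.
        Var[W] = n(n+1)(2n+1)/24 - sum(t^3-t)/48 = 840/24 - 18/48 = 34.625.
        z = (W - E[W]) / sqrt(Var[W]) = (0 - 14) / 5.8843 = -2.3792.
        Two-sided p = 2*Phi(z) = 0.017350.
Step 6: alpha = 0.05. reject H0.

W+ = 0, W- = 28, W = min = 0, p = 0.017350, reject H0.


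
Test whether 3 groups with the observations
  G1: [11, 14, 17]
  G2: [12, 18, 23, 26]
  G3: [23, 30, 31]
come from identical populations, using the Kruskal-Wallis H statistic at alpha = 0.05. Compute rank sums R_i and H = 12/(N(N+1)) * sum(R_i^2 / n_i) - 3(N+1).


Step 1: Combine all N = 10 observations and assign midranks.
sorted (value, group, rank): (11,G1,1), (12,G2,2), (14,G1,3), (17,G1,4), (18,G2,5), (23,G2,6.5), (23,G3,6.5), (26,G2,8), (30,G3,9), (31,G3,10)
Step 2: Sum ranks within each group.
R_1 = 8 (n_1 = 3)
R_2 = 21.5 (n_2 = 4)
R_3 = 25.5 (n_3 = 3)
Step 3: H = 12/(N(N+1)) * sum(R_i^2/n_i) - 3(N+1)
     = 12/(10*11) * (8^2/3 + 21.5^2/4 + 25.5^2/3) - 3*11
     = 0.109091 * 353.646 - 33
     = 5.579545.
Step 4: Ties present; correction factor C = 1 - 6/(10^3 - 10) = 0.993939. Corrected H = 5.579545 / 0.993939 = 5.613567.
Step 5: Under H0, H ~ chi^2(2); p-value = 0.060399.
Step 6: alpha = 0.05. fail to reject H0.

H = 5.6136, df = 2, p = 0.060399, fail to reject H0.


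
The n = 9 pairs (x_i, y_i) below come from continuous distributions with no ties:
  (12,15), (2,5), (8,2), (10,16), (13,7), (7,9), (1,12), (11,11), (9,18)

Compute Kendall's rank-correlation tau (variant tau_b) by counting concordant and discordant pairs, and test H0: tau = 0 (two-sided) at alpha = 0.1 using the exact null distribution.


Step 1: Enumerate the 36 unordered pairs (i,j) with i<j and classify each by sign(x_j-x_i) * sign(y_j-y_i).
  (1,2):dx=-10,dy=-10->C; (1,3):dx=-4,dy=-13->C; (1,4):dx=-2,dy=+1->D; (1,5):dx=+1,dy=-8->D
  (1,6):dx=-5,dy=-6->C; (1,7):dx=-11,dy=-3->C; (1,8):dx=-1,dy=-4->C; (1,9):dx=-3,dy=+3->D
  (2,3):dx=+6,dy=-3->D; (2,4):dx=+8,dy=+11->C; (2,5):dx=+11,dy=+2->C; (2,6):dx=+5,dy=+4->C
  (2,7):dx=-1,dy=+7->D; (2,8):dx=+9,dy=+6->C; (2,9):dx=+7,dy=+13->C; (3,4):dx=+2,dy=+14->C
  (3,5):dx=+5,dy=+5->C; (3,6):dx=-1,dy=+7->D; (3,7):dx=-7,dy=+10->D; (3,8):dx=+3,dy=+9->C
  (3,9):dx=+1,dy=+16->C; (4,5):dx=+3,dy=-9->D; (4,6):dx=-3,dy=-7->C; (4,7):dx=-9,dy=-4->C
  (4,8):dx=+1,dy=-5->D; (4,9):dx=-1,dy=+2->D; (5,6):dx=-6,dy=+2->D; (5,7):dx=-12,dy=+5->D
  (5,8):dx=-2,dy=+4->D; (5,9):dx=-4,dy=+11->D; (6,7):dx=-6,dy=+3->D; (6,8):dx=+4,dy=+2->C
  (6,9):dx=+2,dy=+9->C; (7,8):dx=+10,dy=-1->D; (7,9):dx=+8,dy=+6->C; (8,9):dx=-2,dy=+7->D
Step 2: C = 19, D = 17, total pairs = 36.
Step 3: tau = (C - D)/(n(n-1)/2) = (19 - 17)/36 = 0.055556.
Step 4: Exact two-sided p-value (enumerate n! = 362880 permutations of y under H0): p = 0.919455.
Step 5: alpha = 0.1. fail to reject H0.

tau_b = 0.0556 (C=19, D=17), p = 0.919455, fail to reject H0.


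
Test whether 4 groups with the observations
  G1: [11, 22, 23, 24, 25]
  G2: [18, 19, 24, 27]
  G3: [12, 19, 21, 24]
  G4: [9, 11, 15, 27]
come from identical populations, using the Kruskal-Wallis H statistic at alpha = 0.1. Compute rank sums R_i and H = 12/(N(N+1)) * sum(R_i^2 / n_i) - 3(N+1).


Step 1: Combine all N = 17 observations and assign midranks.
sorted (value, group, rank): (9,G4,1), (11,G1,2.5), (11,G4,2.5), (12,G3,4), (15,G4,5), (18,G2,6), (19,G2,7.5), (19,G3,7.5), (21,G3,9), (22,G1,10), (23,G1,11), (24,G1,13), (24,G2,13), (24,G3,13), (25,G1,15), (27,G2,16.5), (27,G4,16.5)
Step 2: Sum ranks within each group.
R_1 = 51.5 (n_1 = 5)
R_2 = 43 (n_2 = 4)
R_3 = 33.5 (n_3 = 4)
R_4 = 25 (n_4 = 4)
Step 3: H = 12/(N(N+1)) * sum(R_i^2/n_i) - 3(N+1)
     = 12/(17*18) * (51.5^2/5 + 43^2/4 + 33.5^2/4 + 25^2/4) - 3*18
     = 0.039216 * 1429.51 - 54
     = 2.059314.
Step 4: Ties present; correction factor C = 1 - 42/(17^3 - 17) = 0.991422. Corrected H = 2.059314 / 0.991422 = 2.077132.
Step 5: Under H0, H ~ chi^2(3); p-value = 0.556553.
Step 6: alpha = 0.1. fail to reject H0.

H = 2.0771, df = 3, p = 0.556553, fail to reject H0.


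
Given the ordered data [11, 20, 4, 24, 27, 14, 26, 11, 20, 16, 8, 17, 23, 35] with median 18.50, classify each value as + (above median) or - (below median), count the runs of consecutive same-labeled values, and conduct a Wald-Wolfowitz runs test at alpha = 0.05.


Step 1: Compute median = 18.50; label A = above, B = below.
Labels in order: BABAABABABBBAA  (n_A = 7, n_B = 7)
Step 2: Count runs R = 10.
Step 3: Under H0 (random ordering), E[R] = 2*n_A*n_B/(n_A+n_B) + 1 = 2*7*7/14 + 1 = 8.0000.
        Var[R] = 2*n_A*n_B*(2*n_A*n_B - n_A - n_B) / ((n_A+n_B)^2 * (n_A+n_B-1)) = 8232/2548 = 3.2308.
        SD[R] = 1.7974.
Step 4: Continuity-corrected z = (R - 0.5 - E[R]) / SD[R] = (10 - 0.5 - 8.0000) / 1.7974 = 0.8345.
Step 5: Two-sided p-value via normal approximation = 2*(1 - Phi(|z|)) = 0.403986.
Step 6: alpha = 0.05. fail to reject H0.

R = 10, z = 0.8345, p = 0.403986, fail to reject H0.


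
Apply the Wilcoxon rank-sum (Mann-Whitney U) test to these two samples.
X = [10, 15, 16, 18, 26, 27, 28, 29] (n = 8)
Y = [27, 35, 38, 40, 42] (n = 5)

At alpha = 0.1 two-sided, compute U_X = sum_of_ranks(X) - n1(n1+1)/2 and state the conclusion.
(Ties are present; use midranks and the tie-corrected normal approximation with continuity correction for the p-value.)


Step 1: Combine and sort all 13 observations; assign midranks.
sorted (value, group): (10,X), (15,X), (16,X), (18,X), (26,X), (27,X), (27,Y), (28,X), (29,X), (35,Y), (38,Y), (40,Y), (42,Y)
ranks: 10->1, 15->2, 16->3, 18->4, 26->5, 27->6.5, 27->6.5, 28->8, 29->9, 35->10, 38->11, 40->12, 42->13
Step 2: Rank sum for X: R1 = 1 + 2 + 3 + 4 + 5 + 6.5 + 8 + 9 = 38.5.
Step 3: U_X = R1 - n1(n1+1)/2 = 38.5 - 8*9/2 = 38.5 - 36 = 2.5.
       U_Y = n1*n2 - U_X = 40 - 2.5 = 37.5.
Step 4: Ties are present, so use the tie-corrected normal approximation (with continuity correction) for the p-value.
Step 5: p-value = 0.012704; compare to alpha = 0.1. reject H0.

U_X = 2.5, p = 0.012704, reject H0 at alpha = 0.1.
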